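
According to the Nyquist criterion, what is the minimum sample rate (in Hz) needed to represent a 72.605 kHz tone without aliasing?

Minimum sample rate = 2 × 72,605 Hz = 145,210 Hz.

145,210 Hz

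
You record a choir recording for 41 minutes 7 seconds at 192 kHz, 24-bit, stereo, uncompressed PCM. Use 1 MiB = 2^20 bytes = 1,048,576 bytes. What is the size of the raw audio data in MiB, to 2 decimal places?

2710.33 MiB

Duration = 41 minutes 7 seconds = 2,467 s.
Bytes = 192,000 samples/s × 2,467 s × 3 bytes/sample × 2 ch = 2,841,984,000 bytes.
2,841,984,000 / 1,048,576 = 2710.33 MiB.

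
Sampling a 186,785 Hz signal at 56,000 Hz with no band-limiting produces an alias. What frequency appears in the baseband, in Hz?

Nyquist = 56,000/2 = 28,000 Hz; 186,785 Hz exceeds it.
Alias = |186,785 − 3×56,000| = |186,785 − 168,000| = 18,785 Hz.

18,785 Hz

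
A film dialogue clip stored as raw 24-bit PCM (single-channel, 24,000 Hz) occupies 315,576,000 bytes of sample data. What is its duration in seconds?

4,383 seconds

Byte rate = 24,000 × 3 × 1 = 72,000 bytes/s.
Duration = 315,576,000 / 72,000 = 4,383 s.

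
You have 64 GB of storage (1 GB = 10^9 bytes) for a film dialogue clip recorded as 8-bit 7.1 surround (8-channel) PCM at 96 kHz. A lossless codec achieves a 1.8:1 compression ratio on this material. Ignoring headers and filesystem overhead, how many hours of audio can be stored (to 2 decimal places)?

Uncompressed byte rate = 96,000 × 1 × 8 = 768,000 bytes/s.
After 1.8:1 compression, effective rate ≈ 426666.67 bytes/s.
Capacity = 64 × 1,000,000,000 = 64,000,000,000 bytes.
64,000,000,000 / effective rate ≈ 150000 s → 41.67 hours.

41.67 hours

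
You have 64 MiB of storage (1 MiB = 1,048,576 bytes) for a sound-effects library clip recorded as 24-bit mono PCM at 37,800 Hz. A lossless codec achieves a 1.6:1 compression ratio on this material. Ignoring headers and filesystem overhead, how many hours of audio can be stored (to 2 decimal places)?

0.26 hours

Uncompressed byte rate = 37,800 × 3 × 1 = 113,400 bytes/s.
After 1.6:1 compression, effective rate ≈ 70875 bytes/s.
Capacity = 64 × 1,048,576 = 67,108,864 bytes.
67,108,864 / effective rate ≈ 946.86 s → 0.26 hours.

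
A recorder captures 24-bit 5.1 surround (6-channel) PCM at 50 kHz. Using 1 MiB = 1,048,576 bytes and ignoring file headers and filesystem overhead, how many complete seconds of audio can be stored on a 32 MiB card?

Uncompressed byte rate = 50,000 × 3 × 6 = 900,000 bytes/s.
Capacity = 32 × 1,048,576 = 33,554,432 bytes.
33,554,432 / 900,000 ≈ 37.28 s → 37 seconds.

37 seconds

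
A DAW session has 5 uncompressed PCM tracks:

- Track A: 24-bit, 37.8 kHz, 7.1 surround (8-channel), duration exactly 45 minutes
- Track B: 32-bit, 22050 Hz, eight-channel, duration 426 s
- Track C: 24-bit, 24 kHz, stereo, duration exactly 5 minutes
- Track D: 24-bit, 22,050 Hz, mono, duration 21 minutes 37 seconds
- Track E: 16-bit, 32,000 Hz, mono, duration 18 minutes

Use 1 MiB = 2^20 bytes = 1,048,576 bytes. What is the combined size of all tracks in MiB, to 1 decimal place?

Track A: exactly 45 minutes = 2,700 s; 37,800 × 2,700 × 3 × 8 = 2,449,440,000 bytes.
Track B: 22,050 × 426 × 4 × 8 = 300,585,600 bytes.
Track C: exactly 5 minutes = 300 s; 24,000 × 300 × 3 × 2 = 43,200,000 bytes.
Track D: 21 minutes 37 seconds = 1,297 s; 22,050 × 1,297 × 3 × 1 = 85,796,550 bytes.
Track E: 18 minutes = 1,080 s; 32,000 × 1,080 × 2 × 1 = 69,120,000 bytes.
Total = 2,948,142,150 bytes = 2811.6 MiB.

2811.6 MiB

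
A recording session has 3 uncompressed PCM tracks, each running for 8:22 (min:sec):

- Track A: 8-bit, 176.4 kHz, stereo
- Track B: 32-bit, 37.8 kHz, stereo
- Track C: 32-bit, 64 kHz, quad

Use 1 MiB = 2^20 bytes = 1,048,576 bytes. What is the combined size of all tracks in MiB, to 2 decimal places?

8:22 (min:sec) = 502 s.
Track A: 176,400 × 502 × 1 × 2 = 177,105,600 bytes.
Track B: 37,800 × 502 × 4 × 2 = 151,804,800 bytes.
Track C: 64,000 × 502 × 4 × 4 = 514,048,000 bytes.
Total = 842,958,400 bytes = 803.91 MiB.

803.91 MiB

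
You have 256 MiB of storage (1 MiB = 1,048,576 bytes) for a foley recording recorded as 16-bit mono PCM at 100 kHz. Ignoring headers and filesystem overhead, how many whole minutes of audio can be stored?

Uncompressed byte rate = 100,000 × 2 × 1 = 200,000 bytes/s.
Capacity = 256 × 1,048,576 = 268,435,456 bytes.
268,435,456 / 200,000 ≈ 1342.18 s → 22 minutes.

22 minutes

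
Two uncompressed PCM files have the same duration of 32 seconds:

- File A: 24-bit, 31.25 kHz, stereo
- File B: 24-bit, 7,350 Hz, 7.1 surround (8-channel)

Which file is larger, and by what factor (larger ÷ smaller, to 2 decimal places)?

File A: 31,250 × 3 × 2 = 187,500 bytes/s.
File B: 7,350 × 3 × 8 = 176,400 bytes/s.
File A is larger; ratio = 6,000,000 / 5,644,800 = 1.06.

File A, by a factor of 1.06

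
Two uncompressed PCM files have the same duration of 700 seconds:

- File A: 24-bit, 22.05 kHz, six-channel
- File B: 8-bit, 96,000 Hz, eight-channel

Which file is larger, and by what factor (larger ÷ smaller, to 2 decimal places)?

File A: 22,050 × 3 × 6 = 396,900 bytes/s.
File B: 96,000 × 1 × 8 = 768,000 bytes/s.
File B is larger; ratio = 537,600,000 / 277,830,000 = 1.93.

File B, by a factor of 1.93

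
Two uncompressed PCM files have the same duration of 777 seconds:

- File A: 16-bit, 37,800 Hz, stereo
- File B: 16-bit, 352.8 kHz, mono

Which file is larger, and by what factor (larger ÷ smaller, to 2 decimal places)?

File A: 37,800 × 2 × 2 = 151,200 bytes/s.
File B: 352,800 × 2 × 1 = 705,600 bytes/s.
File B is larger; ratio = 548,251,200 / 117,482,400 = 4.67.

File B, by a factor of 4.67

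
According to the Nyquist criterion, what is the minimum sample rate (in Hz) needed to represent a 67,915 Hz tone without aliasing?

Minimum sample rate = 2 × 67,915 Hz = 135,830 Hz.

135,830 Hz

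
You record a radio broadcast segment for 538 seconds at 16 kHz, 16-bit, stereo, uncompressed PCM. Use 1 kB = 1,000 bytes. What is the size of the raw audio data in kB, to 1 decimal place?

34432.0 kB

Bytes = 16,000 samples/s × 538 s × 2 bytes/sample × 2 ch = 34,432,000 bytes.
34,432,000 / 1,000 = 34432.0 kB.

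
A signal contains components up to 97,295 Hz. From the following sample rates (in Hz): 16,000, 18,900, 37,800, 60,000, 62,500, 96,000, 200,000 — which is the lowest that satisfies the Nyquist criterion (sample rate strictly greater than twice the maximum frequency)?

Need sample rate > 2 × 97,295 = 194,590 Hz.
Lowest listed rate above 194,590 Hz is 200,000 Hz.

200,000 Hz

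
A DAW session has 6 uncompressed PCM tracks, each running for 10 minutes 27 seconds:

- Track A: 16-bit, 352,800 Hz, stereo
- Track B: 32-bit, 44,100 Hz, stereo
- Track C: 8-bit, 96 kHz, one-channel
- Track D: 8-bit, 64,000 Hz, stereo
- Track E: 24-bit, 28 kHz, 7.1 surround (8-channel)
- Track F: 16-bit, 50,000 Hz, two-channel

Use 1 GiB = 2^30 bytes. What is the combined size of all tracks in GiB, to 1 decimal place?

1.7 GiB

10 minutes 27 seconds = 627 s.
Track A: 352,800 × 627 × 2 × 2 = 884,822,400 bytes.
Track B: 44,100 × 627 × 4 × 2 = 221,205,600 bytes.
Track C: 96,000 × 627 × 1 × 1 = 60,192,000 bytes.
Track D: 64,000 × 627 × 1 × 2 = 80,256,000 bytes.
Track E: 28,000 × 627 × 3 × 8 = 421,344,000 bytes.
Track F: 50,000 × 627 × 2 × 2 = 125,400,000 bytes.
Total = 1,793,220,000 bytes = 1.7 GiB.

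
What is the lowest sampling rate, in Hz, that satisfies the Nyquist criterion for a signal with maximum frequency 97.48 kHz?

Minimum sample rate = 2 × 97,480 Hz = 194,960 Hz.

194,960 Hz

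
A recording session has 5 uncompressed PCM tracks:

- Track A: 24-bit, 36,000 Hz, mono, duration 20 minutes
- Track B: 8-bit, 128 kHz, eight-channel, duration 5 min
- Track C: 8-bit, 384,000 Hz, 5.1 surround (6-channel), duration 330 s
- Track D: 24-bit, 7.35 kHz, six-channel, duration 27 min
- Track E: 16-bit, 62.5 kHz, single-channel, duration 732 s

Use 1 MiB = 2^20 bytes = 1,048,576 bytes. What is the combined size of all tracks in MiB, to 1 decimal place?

1433.3 MiB

Track A: 20 minutes = 1,200 s; 36,000 × 1,200 × 3 × 1 = 129,600,000 bytes.
Track B: 5 min = 300 s; 128,000 × 300 × 1 × 8 = 307,200,000 bytes.
Track C: 384,000 × 330 × 1 × 6 = 760,320,000 bytes.
Track D: 27 min = 1,620 s; 7,350 × 1,620 × 3 × 6 = 214,326,000 bytes.
Track E: 62,500 × 732 × 2 × 1 = 91,500,000 bytes.
Total = 1,502,946,000 bytes = 1433.3 MiB.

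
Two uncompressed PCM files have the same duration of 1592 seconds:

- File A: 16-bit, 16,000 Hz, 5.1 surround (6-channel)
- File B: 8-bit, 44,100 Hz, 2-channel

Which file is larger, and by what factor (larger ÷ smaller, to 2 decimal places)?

File A: 16,000 × 2 × 6 = 192,000 bytes/s.
File B: 44,100 × 1 × 2 = 88,200 bytes/s.
File A is larger; ratio = 305,664,000 / 140,414,400 = 2.18.

File A, by a factor of 2.18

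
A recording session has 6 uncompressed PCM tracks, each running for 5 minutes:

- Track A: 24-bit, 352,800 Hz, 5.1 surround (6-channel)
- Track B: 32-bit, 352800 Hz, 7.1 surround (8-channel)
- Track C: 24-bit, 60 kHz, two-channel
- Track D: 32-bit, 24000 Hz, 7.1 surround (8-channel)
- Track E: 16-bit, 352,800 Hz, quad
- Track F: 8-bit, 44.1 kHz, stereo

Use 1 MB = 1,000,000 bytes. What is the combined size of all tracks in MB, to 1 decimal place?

6503.6 MB

5 minutes = 300 s.
Track A: 352,800 × 300 × 3 × 6 = 1,905,120,000 bytes.
Track B: 352,800 × 300 × 4 × 8 = 3,386,880,000 bytes.
Track C: 60,000 × 300 × 3 × 2 = 108,000,000 bytes.
Track D: 24,000 × 300 × 4 × 8 = 230,400,000 bytes.
Track E: 352,800 × 300 × 2 × 4 = 846,720,000 bytes.
Track F: 44,100 × 300 × 1 × 2 = 26,460,000 bytes.
Total = 6,503,580,000 bytes = 6503.6 MB.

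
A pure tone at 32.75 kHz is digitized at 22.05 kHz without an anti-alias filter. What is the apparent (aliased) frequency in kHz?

10.7 kHz

Nyquist = 22,050/2 = 11,025 Hz; 32,750 Hz exceeds it.
Alias = |32,750 − 1×22,050| = |32,750 − 22,050| = 10,700 Hz = 10.7 kHz.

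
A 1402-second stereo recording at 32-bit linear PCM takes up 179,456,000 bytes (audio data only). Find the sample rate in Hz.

Bytes = sample_rate × seconds × bytes_per_sample × channels.
sample_rate = 179,456,000 / (1,402 × 4 × 2) = 179,456,000 / 11,216 = 16,000 Hz.

16,000 Hz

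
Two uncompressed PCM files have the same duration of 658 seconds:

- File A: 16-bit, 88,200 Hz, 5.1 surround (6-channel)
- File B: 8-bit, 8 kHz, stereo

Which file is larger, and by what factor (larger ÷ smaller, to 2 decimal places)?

File A, by a factor of 66.15

File A: 88,200 × 2 × 6 = 1,058,400 bytes/s.
File B: 8,000 × 1 × 2 = 16,000 bytes/s.
File A is larger; ratio = 696,427,200 / 10,528,000 = 66.15.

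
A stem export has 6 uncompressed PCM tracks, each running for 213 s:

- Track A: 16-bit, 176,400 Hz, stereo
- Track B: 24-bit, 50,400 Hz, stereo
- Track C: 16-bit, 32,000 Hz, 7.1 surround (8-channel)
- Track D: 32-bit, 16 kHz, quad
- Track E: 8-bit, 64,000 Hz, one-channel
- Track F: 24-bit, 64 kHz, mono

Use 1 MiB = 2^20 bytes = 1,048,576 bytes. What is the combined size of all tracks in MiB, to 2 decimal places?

412.77 MiB

Track A: 176,400 × 213 × 2 × 2 = 150,292,800 bytes.
Track B: 50,400 × 213 × 3 × 2 = 64,411,200 bytes.
Track C: 32,000 × 213 × 2 × 8 = 109,056,000 bytes.
Track D: 16,000 × 213 × 4 × 4 = 54,528,000 bytes.
Track E: 64,000 × 213 × 1 × 1 = 13,632,000 bytes.
Track F: 64,000 × 213 × 3 × 1 = 40,896,000 bytes.
Total = 432,816,000 bytes = 412.77 MiB.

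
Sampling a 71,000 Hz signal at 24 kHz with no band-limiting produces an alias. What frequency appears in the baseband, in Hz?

1,000 Hz

Nyquist = 24,000/2 = 12,000 Hz; 71,000 Hz exceeds it.
Alias = |71,000 − 3×24,000| = |71,000 − 72,000| = 1,000 Hz.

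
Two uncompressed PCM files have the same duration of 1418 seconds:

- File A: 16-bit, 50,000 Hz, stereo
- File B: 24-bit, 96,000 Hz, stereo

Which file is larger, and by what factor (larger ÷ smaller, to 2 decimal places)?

File B, by a factor of 2.88

File A: 50,000 × 2 × 2 = 200,000 bytes/s.
File B: 96,000 × 3 × 2 = 576,000 bytes/s.
File B is larger; ratio = 816,768,000 / 283,600,000 = 2.88.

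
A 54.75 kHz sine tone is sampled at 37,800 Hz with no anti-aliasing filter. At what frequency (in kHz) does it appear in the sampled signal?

Nyquist = 37,800/2 = 18,900 Hz; 54,750 Hz exceeds it.
Alias = |54,750 − 1×37,800| = |54,750 − 37,800| = 16,950 Hz = 16.95 kHz.

16.95 kHz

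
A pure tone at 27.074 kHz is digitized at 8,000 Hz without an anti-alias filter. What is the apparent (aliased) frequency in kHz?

3.074 kHz

Nyquist = 8,000/2 = 4,000 Hz; 27,074 Hz exceeds it.
Alias = |27,074 − 3×8,000| = |27,074 − 24,000| = 3,074 Hz = 3.074 kHz.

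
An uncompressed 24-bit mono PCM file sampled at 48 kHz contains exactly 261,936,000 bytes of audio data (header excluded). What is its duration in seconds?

Byte rate = 48,000 × 3 × 1 = 144,000 bytes/s.
Duration = 261,936,000 / 144,000 = 1,819 s.

1,819 seconds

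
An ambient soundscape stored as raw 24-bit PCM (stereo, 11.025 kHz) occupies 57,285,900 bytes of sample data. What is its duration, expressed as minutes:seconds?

14:26

Byte rate = 11,025 × 3 × 2 = 66,150 bytes/s.
Duration = 57,285,900 / 66,150 = 866 s.
866 s = 14:26.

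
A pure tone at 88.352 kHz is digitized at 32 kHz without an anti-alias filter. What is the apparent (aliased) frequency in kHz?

7.648 kHz

Nyquist = 32,000/2 = 16,000 Hz; 88,352 Hz exceeds it.
Alias = |88,352 − 3×32,000| = |88,352 − 96,000| = 7,648 Hz = 7.648 kHz.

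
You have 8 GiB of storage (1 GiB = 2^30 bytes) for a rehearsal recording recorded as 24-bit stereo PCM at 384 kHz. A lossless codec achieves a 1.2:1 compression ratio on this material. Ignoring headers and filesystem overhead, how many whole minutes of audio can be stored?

Uncompressed byte rate = 384,000 × 3 × 2 = 2,304,000 bytes/s.
After 1.2:1 compression, effective rate ≈ 1920000 bytes/s.
Capacity = 8 × 1,073,741,824 = 8,589,934,592 bytes.
8,589,934,592 / effective rate ≈ 4473.92 s → 74 minutes.

74 minutes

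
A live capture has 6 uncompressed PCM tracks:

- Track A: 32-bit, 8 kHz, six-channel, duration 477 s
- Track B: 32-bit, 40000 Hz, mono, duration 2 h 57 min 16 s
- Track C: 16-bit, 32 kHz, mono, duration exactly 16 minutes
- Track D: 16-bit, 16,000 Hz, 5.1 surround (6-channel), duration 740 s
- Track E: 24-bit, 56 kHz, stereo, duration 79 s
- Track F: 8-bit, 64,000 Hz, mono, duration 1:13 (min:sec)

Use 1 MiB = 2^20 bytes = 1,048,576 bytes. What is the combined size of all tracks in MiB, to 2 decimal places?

Track A: 8,000 × 477 × 4 × 6 = 91,584,000 bytes.
Track B: 2 h 57 min 16 s = 10,636 s; 40,000 × 10,636 × 4 × 1 = 1,701,760,000 bytes.
Track C: exactly 16 minutes = 960 s; 32,000 × 960 × 2 × 1 = 61,440,000 bytes.
Track D: 16,000 × 740 × 2 × 6 = 142,080,000 bytes.
Track E: 56,000 × 79 × 3 × 2 = 26,544,000 bytes.
Track F: 1:13 (min:sec) = 73 s; 64,000 × 73 × 1 × 1 = 4,672,000 bytes.
Total = 2,028,080,000 bytes = 1934.13 MiB.

1934.13 MiB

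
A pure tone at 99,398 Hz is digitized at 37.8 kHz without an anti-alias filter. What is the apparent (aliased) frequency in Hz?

14,002 Hz

Nyquist = 37,800/2 = 18,900 Hz; 99,398 Hz exceeds it.
Alias = |99,398 − 3×37,800| = |99,398 − 113,400| = 14,002 Hz.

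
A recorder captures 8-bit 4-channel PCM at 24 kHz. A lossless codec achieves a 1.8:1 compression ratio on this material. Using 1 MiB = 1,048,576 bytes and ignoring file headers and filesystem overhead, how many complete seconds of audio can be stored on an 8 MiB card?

Uncompressed byte rate = 24,000 × 1 × 4 = 96,000 bytes/s.
After 1.8:1 compression, effective rate ≈ 53333.33 bytes/s.
Capacity = 8 × 1,048,576 = 8,388,608 bytes.
8,388,608 / effective rate ≈ 157.29 s → 157 seconds.

157 seconds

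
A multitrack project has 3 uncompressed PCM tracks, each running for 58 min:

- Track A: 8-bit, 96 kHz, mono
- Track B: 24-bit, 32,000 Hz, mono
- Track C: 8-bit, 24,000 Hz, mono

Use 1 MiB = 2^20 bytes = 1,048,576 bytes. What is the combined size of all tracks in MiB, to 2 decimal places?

58 min = 3,480 s.
Track A: 96,000 × 3,480 × 1 × 1 = 334,080,000 bytes.
Track B: 32,000 × 3,480 × 3 × 1 = 334,080,000 bytes.
Track C: 24,000 × 3,480 × 1 × 1 = 83,520,000 bytes.
Total = 751,680,000 bytes = 716.86 MiB.

716.86 MiB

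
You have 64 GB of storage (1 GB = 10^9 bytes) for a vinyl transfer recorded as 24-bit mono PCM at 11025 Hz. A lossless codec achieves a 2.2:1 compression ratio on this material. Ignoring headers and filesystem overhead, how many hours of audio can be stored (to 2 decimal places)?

1182.50 hours

Uncompressed byte rate = 11,025 × 3 × 1 = 33,075 bytes/s.
After 2.2:1 compression, effective rate ≈ 15034.09 bytes/s.
Capacity = 64 × 1,000,000,000 = 64,000,000,000 bytes.
64,000,000,000 / effective rate ≈ 4256991.69 s → 1182.50 hours.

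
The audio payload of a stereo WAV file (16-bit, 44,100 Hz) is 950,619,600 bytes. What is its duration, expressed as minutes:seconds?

89:49

Byte rate = 44,100 × 2 × 2 = 176,400 bytes/s.
Duration = 950,619,600 / 176,400 = 5,389 s.
5,389 s = 89:49.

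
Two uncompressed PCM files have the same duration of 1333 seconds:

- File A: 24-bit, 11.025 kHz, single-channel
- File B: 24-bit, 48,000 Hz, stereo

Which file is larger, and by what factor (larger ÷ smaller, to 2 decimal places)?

File B, by a factor of 8.71

File A: 11,025 × 3 × 1 = 33,075 bytes/s.
File B: 48,000 × 3 × 2 = 288,000 bytes/s.
File B is larger; ratio = 383,904,000 / 44,088,975 = 8.71.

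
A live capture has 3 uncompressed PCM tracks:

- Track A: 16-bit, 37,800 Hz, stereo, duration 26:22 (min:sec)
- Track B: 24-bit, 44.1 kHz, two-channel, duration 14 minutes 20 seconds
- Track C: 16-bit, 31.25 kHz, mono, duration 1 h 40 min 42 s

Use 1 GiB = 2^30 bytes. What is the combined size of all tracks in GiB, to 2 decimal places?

0.79 GiB

Track A: 26:22 (min:sec) = 1,582 s; 37,800 × 1,582 × 2 × 2 = 239,198,400 bytes.
Track B: 14 minutes 20 seconds = 860 s; 44,100 × 860 × 3 × 2 = 227,556,000 bytes.
Track C: 1 h 40 min 42 s = 6,042 s; 31,250 × 6,042 × 2 × 1 = 377,625,000 bytes.
Total = 844,379,400 bytes = 0.79 GiB.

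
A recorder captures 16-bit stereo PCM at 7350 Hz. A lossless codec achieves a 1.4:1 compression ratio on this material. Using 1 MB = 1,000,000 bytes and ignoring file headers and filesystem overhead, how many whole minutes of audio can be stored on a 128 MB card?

Uncompressed byte rate = 7,350 × 2 × 2 = 29,400 bytes/s.
After 1.4:1 compression, effective rate ≈ 21000 bytes/s.
Capacity = 128 × 1,000,000 = 128,000,000 bytes.
128,000,000 / effective rate ≈ 6095.24 s → 101 minutes.

101 minutes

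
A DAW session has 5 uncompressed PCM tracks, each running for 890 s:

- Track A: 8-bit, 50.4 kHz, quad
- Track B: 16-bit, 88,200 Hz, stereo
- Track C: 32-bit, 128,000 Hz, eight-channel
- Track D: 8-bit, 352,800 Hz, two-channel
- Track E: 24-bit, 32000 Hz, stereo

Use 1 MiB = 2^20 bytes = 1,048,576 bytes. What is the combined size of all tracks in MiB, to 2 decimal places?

4708.98 MiB

Track A: 50,400 × 890 × 1 × 4 = 179,424,000 bytes.
Track B: 88,200 × 890 × 2 × 2 = 313,992,000 bytes.
Track C: 128,000 × 890 × 4 × 8 = 3,645,440,000 bytes.
Track D: 352,800 × 890 × 1 × 2 = 627,984,000 bytes.
Track E: 32,000 × 890 × 3 × 2 = 170,880,000 bytes.
Total = 4,937,720,000 bytes = 4708.98 MiB.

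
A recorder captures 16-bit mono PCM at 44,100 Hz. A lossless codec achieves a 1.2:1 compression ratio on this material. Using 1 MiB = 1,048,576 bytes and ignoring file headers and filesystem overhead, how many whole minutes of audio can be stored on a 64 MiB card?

Uncompressed byte rate = 44,100 × 2 × 1 = 88,200 bytes/s.
After 1.2:1 compression, effective rate ≈ 73500 bytes/s.
Capacity = 64 × 1,048,576 = 67,108,864 bytes.
67,108,864 / effective rate ≈ 913.05 s → 15 minutes.

15 minutes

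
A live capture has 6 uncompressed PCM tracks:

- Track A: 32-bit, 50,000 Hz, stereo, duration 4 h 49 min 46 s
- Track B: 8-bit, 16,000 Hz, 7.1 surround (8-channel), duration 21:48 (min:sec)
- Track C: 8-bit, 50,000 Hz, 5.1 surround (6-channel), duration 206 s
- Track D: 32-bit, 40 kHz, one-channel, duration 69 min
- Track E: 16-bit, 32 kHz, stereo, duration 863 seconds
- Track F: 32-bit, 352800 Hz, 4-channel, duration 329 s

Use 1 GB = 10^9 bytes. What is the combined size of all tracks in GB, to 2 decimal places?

Track A: 4 h 49 min 46 s = 17,386 s; 50,000 × 17,386 × 4 × 2 = 6,954,400,000 bytes.
Track B: 21:48 (min:sec) = 1,308 s; 16,000 × 1,308 × 1 × 8 = 167,424,000 bytes.
Track C: 50,000 × 206 × 1 × 6 = 61,800,000 bytes.
Track D: 69 min = 4,140 s; 40,000 × 4,140 × 4 × 1 = 662,400,000 bytes.
Track E: 32,000 × 863 × 2 × 2 = 110,464,000 bytes.
Track F: 352,800 × 329 × 4 × 4 = 1,857,139,200 bytes.
Total = 9,813,627,200 bytes = 9.81 GB.

9.81 GB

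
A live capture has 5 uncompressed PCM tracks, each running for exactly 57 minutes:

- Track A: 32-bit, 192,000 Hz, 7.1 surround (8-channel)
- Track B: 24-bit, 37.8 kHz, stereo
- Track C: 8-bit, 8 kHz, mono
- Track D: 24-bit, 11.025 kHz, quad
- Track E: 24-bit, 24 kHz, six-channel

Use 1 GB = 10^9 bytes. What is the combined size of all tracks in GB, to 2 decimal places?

23.75 GB

exactly 57 minutes = 3,420 s.
Track A: 192,000 × 3,420 × 4 × 8 = 21,012,480,000 bytes.
Track B: 37,800 × 3,420 × 3 × 2 = 775,656,000 bytes.
Track C: 8,000 × 3,420 × 1 × 1 = 27,360,000 bytes.
Track D: 11,025 × 3,420 × 3 × 4 = 452,466,000 bytes.
Track E: 24,000 × 3,420 × 3 × 6 = 1,477,440,000 bytes.
Total = 23,745,402,000 bytes = 23.75 GB.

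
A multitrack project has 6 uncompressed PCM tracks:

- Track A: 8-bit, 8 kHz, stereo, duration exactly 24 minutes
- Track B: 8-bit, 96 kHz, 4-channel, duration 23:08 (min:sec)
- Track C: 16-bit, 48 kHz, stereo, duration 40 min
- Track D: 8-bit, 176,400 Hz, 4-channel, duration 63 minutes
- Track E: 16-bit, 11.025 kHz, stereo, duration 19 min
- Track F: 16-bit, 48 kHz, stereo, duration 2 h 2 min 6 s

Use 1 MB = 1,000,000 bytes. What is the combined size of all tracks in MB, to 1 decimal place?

Track A: exactly 24 minutes = 1,440 s; 8,000 × 1,440 × 1 × 2 = 23,040,000 bytes.
Track B: 23:08 (min:sec) = 1,388 s; 96,000 × 1,388 × 1 × 4 = 532,992,000 bytes.
Track C: 40 min = 2,400 s; 48,000 × 2,400 × 2 × 2 = 460,800,000 bytes.
Track D: 63 minutes = 3,780 s; 176,400 × 3,780 × 1 × 4 = 2,667,168,000 bytes.
Track E: 19 min = 1,140 s; 11,025 × 1,140 × 2 × 2 = 50,274,000 bytes.
Track F: 2 h 2 min 6 s = 7,326 s; 48,000 × 7,326 × 2 × 2 = 1,406,592,000 bytes.
Total = 5,140,866,000 bytes = 5140.9 MB.

5140.9 MB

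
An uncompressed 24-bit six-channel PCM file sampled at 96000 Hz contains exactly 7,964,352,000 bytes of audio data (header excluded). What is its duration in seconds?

Byte rate = 96,000 × 3 × 6 = 1,728,000 bytes/s.
Duration = 7,964,352,000 / 1,728,000 = 4,609 s.

4,609 seconds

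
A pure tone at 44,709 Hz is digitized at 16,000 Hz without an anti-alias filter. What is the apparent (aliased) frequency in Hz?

Nyquist = 16,000/2 = 8,000 Hz; 44,709 Hz exceeds it.
Alias = |44,709 − 3×16,000| = |44,709 − 48,000| = 3,291 Hz.

3,291 Hz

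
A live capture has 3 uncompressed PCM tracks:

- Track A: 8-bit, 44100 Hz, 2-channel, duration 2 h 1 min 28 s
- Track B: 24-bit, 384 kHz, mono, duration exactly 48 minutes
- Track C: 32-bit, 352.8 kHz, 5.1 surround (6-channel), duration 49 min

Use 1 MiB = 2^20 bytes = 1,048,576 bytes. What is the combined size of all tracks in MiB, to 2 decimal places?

Track A: 2 h 1 min 28 s = 7,288 s; 44,100 × 7,288 × 1 × 2 = 642,801,600 bytes.
Track B: exactly 48 minutes = 2,880 s; 384,000 × 2,880 × 3 × 1 = 3,317,760,000 bytes.
Track C: 49 min = 2,940 s; 352,800 × 2,940 × 4 × 6 = 24,893,568,000 bytes.
Total = 28,854,129,600 bytes = 27517.44 MiB.

27517.44 MiB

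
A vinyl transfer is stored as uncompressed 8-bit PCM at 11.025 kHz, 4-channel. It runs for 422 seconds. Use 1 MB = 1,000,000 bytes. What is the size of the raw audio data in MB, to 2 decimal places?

Bytes = 11,025 samples/s × 422 s × 1 bytes/sample × 4 ch = 18,610,200 bytes.
18,610,200 / 1,000,000 = 18.61 MB.

18.61 MB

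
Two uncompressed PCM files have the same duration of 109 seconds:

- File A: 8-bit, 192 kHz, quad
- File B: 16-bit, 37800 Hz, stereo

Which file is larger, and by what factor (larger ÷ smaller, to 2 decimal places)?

File A, by a factor of 5.08

File A: 192,000 × 1 × 4 = 768,000 bytes/s.
File B: 37,800 × 2 × 2 = 151,200 bytes/s.
File A is larger; ratio = 83,712,000 / 16,480,800 = 5.08.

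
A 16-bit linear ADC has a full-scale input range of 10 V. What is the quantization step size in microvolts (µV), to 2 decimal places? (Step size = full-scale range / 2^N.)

152.59 µV

10 V / 2^16 = 10 / 65,536 V = 152.59 µV.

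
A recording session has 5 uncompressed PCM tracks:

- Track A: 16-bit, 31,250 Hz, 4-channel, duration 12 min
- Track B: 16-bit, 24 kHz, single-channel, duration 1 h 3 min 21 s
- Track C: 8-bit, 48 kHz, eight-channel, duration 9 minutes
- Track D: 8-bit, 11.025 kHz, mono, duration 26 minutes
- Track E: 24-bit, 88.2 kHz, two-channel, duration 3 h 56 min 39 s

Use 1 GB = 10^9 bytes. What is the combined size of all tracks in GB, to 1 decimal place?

Track A: 12 min = 720 s; 31,250 × 720 × 2 × 4 = 180,000,000 bytes.
Track B: 1 h 3 min 21 s = 3,801 s; 24,000 × 3,801 × 2 × 1 = 182,448,000 bytes.
Track C: 9 minutes = 540 s; 48,000 × 540 × 1 × 8 = 207,360,000 bytes.
Track D: 26 minutes = 1,560 s; 11,025 × 1,560 × 1 × 1 = 17,199,000 bytes.
Track E: 3 h 56 min 39 s = 14,199 s; 88,200 × 14,199 × 3 × 2 = 7,514,110,800 bytes.
Total = 8,101,117,800 bytes = 8.1 GB.

8.1 GB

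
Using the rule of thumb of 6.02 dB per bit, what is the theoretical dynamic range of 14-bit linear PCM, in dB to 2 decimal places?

14 × 6.02 = 84.28 dB.

84.28 dB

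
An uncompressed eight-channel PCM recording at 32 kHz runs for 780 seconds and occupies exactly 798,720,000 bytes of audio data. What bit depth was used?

32 bits

Bytes per sample = 798,720,000 / (32,000 × 780 × 8) = 798,720,000 / 199,680,000 = 4.
Bit depth = 4 × 8 = 32 bits.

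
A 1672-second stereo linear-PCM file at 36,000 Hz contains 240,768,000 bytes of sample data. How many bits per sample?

16 bits

Bytes per sample = 240,768,000 / (36,000 × 1,672 × 2) = 240,768,000 / 120,384,000 = 2.
Bit depth = 2 × 8 = 16 bits.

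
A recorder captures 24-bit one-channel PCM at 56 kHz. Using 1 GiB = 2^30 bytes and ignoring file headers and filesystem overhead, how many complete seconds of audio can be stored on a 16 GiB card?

Uncompressed byte rate = 56,000 × 3 × 1 = 168,000 bytes/s.
Capacity = 16 × 1,073,741,824 = 17,179,869,184 bytes.
17,179,869,184 / 168,000 ≈ 102261.13 s → 102,261 seconds.

102,261 seconds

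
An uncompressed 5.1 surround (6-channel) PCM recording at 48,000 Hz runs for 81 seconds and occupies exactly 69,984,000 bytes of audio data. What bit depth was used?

Bytes per sample = 69,984,000 / (48,000 × 81 × 6) = 69,984,000 / 23,328,000 = 3.
Bit depth = 3 × 8 = 24 bits.

24 bits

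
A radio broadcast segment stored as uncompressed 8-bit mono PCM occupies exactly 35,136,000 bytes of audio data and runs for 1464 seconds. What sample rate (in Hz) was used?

24,000 Hz

Bytes = sample_rate × seconds × bytes_per_sample × channels.
sample_rate = 35,136,000 / (1,464 × 1 × 1) = 35,136,000 / 1,464 = 24,000 Hz.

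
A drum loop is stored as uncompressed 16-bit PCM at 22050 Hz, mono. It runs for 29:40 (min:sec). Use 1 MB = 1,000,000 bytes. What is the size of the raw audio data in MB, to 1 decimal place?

Duration = 29:40 (min:sec) = 1,780 s.
Bytes = 22,050 samples/s × 1,780 s × 2 bytes/sample × 1 ch = 78,498,000 bytes.
78,498,000 / 1,000,000 = 78.5 MB.

78.5 MB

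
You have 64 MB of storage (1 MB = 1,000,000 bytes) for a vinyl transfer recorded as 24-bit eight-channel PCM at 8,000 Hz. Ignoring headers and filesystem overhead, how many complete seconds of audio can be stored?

Uncompressed byte rate = 8,000 × 3 × 8 = 192,000 bytes/s.
Capacity = 64 × 1,000,000 = 64,000,000 bytes.
64,000,000 / 192,000 ≈ 333.33 s → 333 seconds.

333 seconds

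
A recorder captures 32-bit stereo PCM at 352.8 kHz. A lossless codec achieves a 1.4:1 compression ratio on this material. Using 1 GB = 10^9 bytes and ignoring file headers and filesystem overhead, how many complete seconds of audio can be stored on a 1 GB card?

496 seconds

Uncompressed byte rate = 352,800 × 4 × 2 = 2,822,400 bytes/s.
After 1.4:1 compression, effective rate ≈ 2016000 bytes/s.
Capacity = 1 × 1,000,000,000 = 1,000,000,000 bytes.
1,000,000,000 / effective rate ≈ 496.03 s → 496 seconds.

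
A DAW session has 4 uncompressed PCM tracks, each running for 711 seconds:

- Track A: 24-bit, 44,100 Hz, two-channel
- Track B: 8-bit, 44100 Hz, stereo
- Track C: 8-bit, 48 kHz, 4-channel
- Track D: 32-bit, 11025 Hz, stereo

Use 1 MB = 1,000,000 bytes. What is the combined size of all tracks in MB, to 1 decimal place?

450.1 MB

Track A: 44,100 × 711 × 3 × 2 = 188,130,600 bytes.
Track B: 44,100 × 711 × 1 × 2 = 62,710,200 bytes.
Track C: 48,000 × 711 × 1 × 4 = 136,512,000 bytes.
Track D: 11,025 × 711 × 4 × 2 = 62,710,200 bytes.
Total = 450,063,000 bytes = 450.1 MB.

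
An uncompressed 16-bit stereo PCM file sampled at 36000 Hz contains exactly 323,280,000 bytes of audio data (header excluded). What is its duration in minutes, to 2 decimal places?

37.42 minutes

Byte rate = 36,000 × 2 × 2 = 144,000 bytes/s.
Duration = 323,280,000 / 144,000 = 2,245 s.
2,245 s / 60 = 37.42 minutes.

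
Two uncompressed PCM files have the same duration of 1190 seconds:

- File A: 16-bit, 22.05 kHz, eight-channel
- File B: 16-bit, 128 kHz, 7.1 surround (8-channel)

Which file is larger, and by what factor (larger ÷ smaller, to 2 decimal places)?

File A: 22,050 × 2 × 8 = 352,800 bytes/s.
File B: 128,000 × 2 × 8 = 2,048,000 bytes/s.
File B is larger; ratio = 2,437,120,000 / 419,832,000 = 5.80.

File B, by a factor of 5.80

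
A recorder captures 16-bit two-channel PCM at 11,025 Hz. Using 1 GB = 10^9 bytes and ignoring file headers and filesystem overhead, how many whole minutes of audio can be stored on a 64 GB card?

24,187 minutes

Uncompressed byte rate = 11,025 × 2 × 2 = 44,100 bytes/s.
Capacity = 64 × 1,000,000,000 = 64,000,000,000 bytes.
64,000,000,000 / 44,100 ≈ 1451247.17 s → 24,187 minutes.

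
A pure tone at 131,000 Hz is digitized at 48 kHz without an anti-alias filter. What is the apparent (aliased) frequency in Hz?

Nyquist = 48,000/2 = 24,000 Hz; 131,000 Hz exceeds it.
Alias = |131,000 − 3×48,000| = |131,000 − 144,000| = 13,000 Hz.

13,000 Hz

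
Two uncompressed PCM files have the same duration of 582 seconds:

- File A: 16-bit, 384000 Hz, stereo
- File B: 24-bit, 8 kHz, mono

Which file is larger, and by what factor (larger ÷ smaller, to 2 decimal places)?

File A, by a factor of 64.00

File A: 384,000 × 2 × 2 = 1,536,000 bytes/s.
File B: 8,000 × 3 × 1 = 24,000 bytes/s.
File A is larger; ratio = 893,952,000 / 13,968,000 = 64.00.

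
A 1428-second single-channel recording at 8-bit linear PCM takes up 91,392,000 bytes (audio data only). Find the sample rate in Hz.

Bytes = sample_rate × seconds × bytes_per_sample × channels.
sample_rate = 91,392,000 / (1,428 × 1 × 1) = 91,392,000 / 1,428 = 64,000 Hz.

64,000 Hz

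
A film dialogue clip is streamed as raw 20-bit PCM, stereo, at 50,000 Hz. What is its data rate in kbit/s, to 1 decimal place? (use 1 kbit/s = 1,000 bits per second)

2000.0 kbit/s

Bit rate = 50,000 × 20 × 2 = 2,000,000 bits/s.
= 2000.0 kbit/s.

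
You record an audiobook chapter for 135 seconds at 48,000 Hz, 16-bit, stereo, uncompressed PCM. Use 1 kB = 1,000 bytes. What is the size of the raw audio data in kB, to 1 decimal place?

Bytes = 48,000 samples/s × 135 s × 2 bytes/sample × 2 ch = 25,920,000 bytes.
25,920,000 / 1,000 = 25920.0 kB.

25920.0 kB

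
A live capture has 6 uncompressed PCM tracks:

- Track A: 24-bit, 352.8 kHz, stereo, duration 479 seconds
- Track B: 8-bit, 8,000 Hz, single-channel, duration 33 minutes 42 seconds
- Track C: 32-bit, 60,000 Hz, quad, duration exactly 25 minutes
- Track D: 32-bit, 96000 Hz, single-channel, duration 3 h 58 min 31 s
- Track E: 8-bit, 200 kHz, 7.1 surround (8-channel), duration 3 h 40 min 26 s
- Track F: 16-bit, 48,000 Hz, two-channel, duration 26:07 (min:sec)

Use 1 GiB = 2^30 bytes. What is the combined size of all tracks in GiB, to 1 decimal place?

Track A: 352,800 × 479 × 3 × 2 = 1,013,947,200 bytes.
Track B: 33 minutes 42 seconds = 2,022 s; 8,000 × 2,022 × 1 × 1 = 16,176,000 bytes.
Track C: exactly 25 minutes = 1,500 s; 60,000 × 1,500 × 4 × 4 = 1,440,000,000 bytes.
Track D: 3 h 58 min 31 s = 14,311 s; 96,000 × 14,311 × 4 × 1 = 5,495,424,000 bytes.
Track E: 3 h 40 min 26 s = 13,226 s; 200,000 × 13,226 × 1 × 8 = 21,161,600,000 bytes.
Track F: 26:07 (min:sec) = 1,567 s; 48,000 × 1,567 × 2 × 2 = 300,864,000 bytes.
Total = 29,428,011,200 bytes = 27.4 GiB.

27.4 GiB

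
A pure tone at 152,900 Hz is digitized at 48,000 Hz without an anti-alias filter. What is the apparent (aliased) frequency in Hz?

Nyquist = 48,000/2 = 24,000 Hz; 152,900 Hz exceeds it.
Alias = |152,900 − 3×48,000| = |152,900 − 144,000| = 8,900 Hz.

8,900 Hz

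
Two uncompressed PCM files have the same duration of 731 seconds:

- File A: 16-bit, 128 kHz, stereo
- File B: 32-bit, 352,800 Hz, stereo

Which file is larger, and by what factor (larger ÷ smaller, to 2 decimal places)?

File A: 128,000 × 2 × 2 = 512,000 bytes/s.
File B: 352,800 × 4 × 2 = 2,822,400 bytes/s.
File B is larger; ratio = 2,063,174,400 / 374,272,000 = 5.51.

File B, by a factor of 5.51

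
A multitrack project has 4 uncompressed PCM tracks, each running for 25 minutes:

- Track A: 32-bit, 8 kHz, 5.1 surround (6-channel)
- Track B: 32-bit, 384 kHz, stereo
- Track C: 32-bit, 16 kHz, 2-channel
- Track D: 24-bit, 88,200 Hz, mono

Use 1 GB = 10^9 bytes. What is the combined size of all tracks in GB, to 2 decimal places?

5.48 GB

25 minutes = 1,500 s.
Track A: 8,000 × 1,500 × 4 × 6 = 288,000,000 bytes.
Track B: 384,000 × 1,500 × 4 × 2 = 4,608,000,000 bytes.
Track C: 16,000 × 1,500 × 4 × 2 = 192,000,000 bytes.
Track D: 88,200 × 1,500 × 3 × 1 = 396,900,000 bytes.
Total = 5,484,900,000 bytes = 5.48 GB.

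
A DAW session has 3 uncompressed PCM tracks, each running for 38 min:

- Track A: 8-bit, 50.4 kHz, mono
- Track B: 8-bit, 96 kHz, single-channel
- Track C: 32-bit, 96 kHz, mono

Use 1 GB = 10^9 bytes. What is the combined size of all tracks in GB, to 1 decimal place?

38 min = 2,280 s.
Track A: 50,400 × 2,280 × 1 × 1 = 114,912,000 bytes.
Track B: 96,000 × 2,280 × 1 × 1 = 218,880,000 bytes.
Track C: 96,000 × 2,280 × 4 × 1 = 875,520,000 bytes.
Total = 1,209,312,000 bytes = 1.2 GB.

1.2 GB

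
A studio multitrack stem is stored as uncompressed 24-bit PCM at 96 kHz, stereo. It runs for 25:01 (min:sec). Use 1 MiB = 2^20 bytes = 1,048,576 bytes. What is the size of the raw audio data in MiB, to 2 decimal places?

Duration = 25:01 (min:sec) = 1,501 s.
Bytes = 96,000 samples/s × 1,501 s × 3 bytes/sample × 2 ch = 864,576,000 bytes.
864,576,000 / 1,048,576 = 824.52 MiB.

824.52 MiB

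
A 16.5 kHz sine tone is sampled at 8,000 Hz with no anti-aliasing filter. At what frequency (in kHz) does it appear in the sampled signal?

0.5 kHz

Nyquist = 8,000/2 = 4,000 Hz; 16,500 Hz exceeds it.
Alias = |16,500 − 2×8,000| = |16,500 − 16,000| = 500 Hz = 0.5 kHz.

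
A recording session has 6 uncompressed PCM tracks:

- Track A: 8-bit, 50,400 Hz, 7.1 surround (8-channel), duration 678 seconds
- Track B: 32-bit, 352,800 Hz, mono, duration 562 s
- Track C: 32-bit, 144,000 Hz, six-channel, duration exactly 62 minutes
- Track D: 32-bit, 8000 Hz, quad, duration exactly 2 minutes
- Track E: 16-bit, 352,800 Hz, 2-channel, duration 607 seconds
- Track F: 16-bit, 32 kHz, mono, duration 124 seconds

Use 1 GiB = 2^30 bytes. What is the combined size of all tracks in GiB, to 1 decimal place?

Track A: 50,400 × 678 × 1 × 8 = 273,369,600 bytes.
Track B: 352,800 × 562 × 4 × 1 = 793,094,400 bytes.
Track C: exactly 62 minutes = 3,720 s; 144,000 × 3,720 × 4 × 6 = 12,856,320,000 bytes.
Track D: exactly 2 minutes = 120 s; 8,000 × 120 × 4 × 4 = 15,360,000 bytes.
Track E: 352,800 × 607 × 2 × 2 = 856,598,400 bytes.
Track F: 32,000 × 124 × 2 × 1 = 7,936,000 bytes.
Total = 14,802,678,400 bytes = 13.8 GiB.

13.8 GiB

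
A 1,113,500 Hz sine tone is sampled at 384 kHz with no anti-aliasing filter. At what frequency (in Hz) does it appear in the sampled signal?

38,500 Hz

Nyquist = 384,000/2 = 192,000 Hz; 1,113,500 Hz exceeds it.
Alias = |1,113,500 − 3×384,000| = |1,113,500 − 1,152,000| = 38,500 Hz.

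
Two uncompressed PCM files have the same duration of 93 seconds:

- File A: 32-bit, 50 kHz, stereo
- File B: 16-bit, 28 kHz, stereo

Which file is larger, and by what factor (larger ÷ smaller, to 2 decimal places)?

File A, by a factor of 3.57

File A: 50,000 × 4 × 2 = 400,000 bytes/s.
File B: 28,000 × 2 × 2 = 112,000 bytes/s.
File A is larger; ratio = 37,200,000 / 10,416,000 = 3.57.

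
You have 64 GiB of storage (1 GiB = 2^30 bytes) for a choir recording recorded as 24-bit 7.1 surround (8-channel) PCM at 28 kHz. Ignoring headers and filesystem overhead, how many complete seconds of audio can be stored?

Uncompressed byte rate = 28,000 × 3 × 8 = 672,000 bytes/s.
Capacity = 64 × 1,073,741,824 = 68,719,476,736 bytes.
68,719,476,736 / 672,000 ≈ 102261.13 s → 102,261 seconds.

102,261 seconds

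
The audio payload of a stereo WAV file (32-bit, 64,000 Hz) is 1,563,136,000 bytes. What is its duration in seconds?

Byte rate = 64,000 × 4 × 2 = 512,000 bytes/s.
Duration = 1,563,136,000 / 512,000 = 3,053 s.

3,053 seconds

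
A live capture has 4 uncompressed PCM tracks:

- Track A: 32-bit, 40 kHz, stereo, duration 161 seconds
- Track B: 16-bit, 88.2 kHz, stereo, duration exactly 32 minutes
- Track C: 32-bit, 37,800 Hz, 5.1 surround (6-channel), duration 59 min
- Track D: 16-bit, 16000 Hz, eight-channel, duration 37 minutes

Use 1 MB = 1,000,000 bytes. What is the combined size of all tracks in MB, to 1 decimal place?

Track A: 40,000 × 161 × 4 × 2 = 51,520,000 bytes.
Track B: exactly 32 minutes = 1,920 s; 88,200 × 1,920 × 2 × 2 = 677,376,000 bytes.
Track C: 59 min = 3,540 s; 37,800 × 3,540 × 4 × 6 = 3,211,488,000 bytes.
Track D: 37 minutes = 2,220 s; 16,000 × 2,220 × 2 × 8 = 568,320,000 bytes.
Total = 4,508,704,000 bytes = 4508.7 MB.

4508.7 MB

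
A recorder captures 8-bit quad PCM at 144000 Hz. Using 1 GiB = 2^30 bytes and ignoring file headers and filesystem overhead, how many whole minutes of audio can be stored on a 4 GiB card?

Uncompressed byte rate = 144,000 × 1 × 4 = 576,000 bytes/s.
Capacity = 4 × 1,073,741,824 = 4,294,967,296 bytes.
4,294,967,296 / 576,000 ≈ 7456.54 s → 124 minutes.

124 minutes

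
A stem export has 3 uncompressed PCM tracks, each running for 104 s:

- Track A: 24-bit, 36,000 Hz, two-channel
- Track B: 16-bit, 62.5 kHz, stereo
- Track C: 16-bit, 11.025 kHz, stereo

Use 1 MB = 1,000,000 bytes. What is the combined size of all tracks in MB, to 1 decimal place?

Track A: 36,000 × 104 × 3 × 2 = 22,464,000 bytes.
Track B: 62,500 × 104 × 2 × 2 = 26,000,000 bytes.
Track C: 11,025 × 104 × 2 × 2 = 4,586,400 bytes.
Total = 53,050,400 bytes = 53.1 MB.

53.1 MB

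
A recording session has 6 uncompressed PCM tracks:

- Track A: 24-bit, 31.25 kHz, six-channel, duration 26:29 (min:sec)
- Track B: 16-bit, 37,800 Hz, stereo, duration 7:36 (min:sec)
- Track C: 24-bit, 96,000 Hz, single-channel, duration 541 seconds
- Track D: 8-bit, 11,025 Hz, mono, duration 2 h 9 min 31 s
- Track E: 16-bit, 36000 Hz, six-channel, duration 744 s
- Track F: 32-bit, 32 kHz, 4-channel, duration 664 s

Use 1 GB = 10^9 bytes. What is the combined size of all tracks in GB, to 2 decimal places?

Track A: 26:29 (min:sec) = 1,589 s; 31,250 × 1,589 × 3 × 6 = 893,812,500 bytes.
Track B: 7:36 (min:sec) = 456 s; 37,800 × 456 × 2 × 2 = 68,947,200 bytes.
Track C: 96,000 × 541 × 3 × 1 = 155,808,000 bytes.
Track D: 2 h 9 min 31 s = 7,771 s; 11,025 × 7,771 × 1 × 1 = 85,675,275 bytes.
Track E: 36,000 × 744 × 2 × 6 = 321,408,000 bytes.
Track F: 32,000 × 664 × 4 × 4 = 339,968,000 bytes.
Total = 1,865,618,975 bytes = 1.87 GB.

1.87 GB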